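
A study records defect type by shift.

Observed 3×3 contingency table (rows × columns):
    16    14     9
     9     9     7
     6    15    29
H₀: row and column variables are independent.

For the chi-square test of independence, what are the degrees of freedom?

degrees of freedom = 4

df = (r−1)(c−1) = (3−1)·(3−1) = 4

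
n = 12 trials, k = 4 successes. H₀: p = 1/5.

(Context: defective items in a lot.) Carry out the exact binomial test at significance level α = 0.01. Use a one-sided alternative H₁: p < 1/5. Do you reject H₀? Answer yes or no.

reject H₀: no

Exact binomial: n=12, k=4, p₀=1/5=0.2000
P(X≤4) from Σ C(n,i)·p₀^i·(1−p₀)^(n−i)
p-value (one-sided, H₁ less) = 0.92744
At α=0.01: p ≥ α → fail to reject H₀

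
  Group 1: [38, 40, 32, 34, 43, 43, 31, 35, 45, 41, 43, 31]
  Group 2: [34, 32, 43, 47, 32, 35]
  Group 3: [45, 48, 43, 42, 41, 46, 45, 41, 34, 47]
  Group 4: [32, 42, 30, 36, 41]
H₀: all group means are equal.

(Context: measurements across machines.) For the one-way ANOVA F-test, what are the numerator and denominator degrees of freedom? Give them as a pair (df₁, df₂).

degrees of freedom = [3, 29]

k = 4 groups, N = 33 total
df = (k−1, N−k) = (4−1, 33−4) = (3, 29)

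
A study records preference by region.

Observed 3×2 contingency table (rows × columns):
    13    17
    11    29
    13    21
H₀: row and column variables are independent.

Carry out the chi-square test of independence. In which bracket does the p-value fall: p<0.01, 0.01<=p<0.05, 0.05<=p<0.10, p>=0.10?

p-value bracket: p>=0.10

Row totals [30, 40, 34], col totals [37, 67], n=104
χ² = (13−10.67)²/10.67 + (17−19.33)²/19.33 + (11−14.23)²/14.23 + (29−25.77)²/25.77 + (13−12.10)²/12.10 + (21−21.90)²/21.90 = 2.0308
df = 2
p-value (upper-tail) = 0.36225
→ bracket: p>=0.10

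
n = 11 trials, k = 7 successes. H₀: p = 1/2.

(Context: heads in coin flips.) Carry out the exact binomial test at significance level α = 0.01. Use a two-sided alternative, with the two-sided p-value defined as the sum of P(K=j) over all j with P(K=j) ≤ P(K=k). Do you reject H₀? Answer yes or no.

reject H₀: no

Exact binomial: n=11, k=7, p₀=1/2=0.5000
P(X=j) = C(n,j)·p₀^j·(1−p₀)^(n−j); p = Σ P(X=j) over j with P(X=j) ≤ P(X=7)
p-value (two-sided) = 0.54883
At α=0.01: p ≥ α → fail to reject H₀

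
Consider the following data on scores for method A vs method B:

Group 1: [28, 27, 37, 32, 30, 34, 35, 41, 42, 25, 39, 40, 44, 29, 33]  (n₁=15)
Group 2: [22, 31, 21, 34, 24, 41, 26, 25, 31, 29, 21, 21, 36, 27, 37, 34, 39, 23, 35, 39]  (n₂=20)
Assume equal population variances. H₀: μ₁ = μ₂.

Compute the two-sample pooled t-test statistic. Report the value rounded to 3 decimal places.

x̄₁=34.400, s₁=5.938, n₁=15
x̄₂=29.800, s₂=6.764, n₂=20
s_p² = [14·5.938² + 19·6.764²]/33 = 41.2970
SE = √(s_p²·(1/15+1/20)) = 2.1950
t = (34.400−29.800)/2.1950 = 2.0957
df = 33

test statistic = 2.096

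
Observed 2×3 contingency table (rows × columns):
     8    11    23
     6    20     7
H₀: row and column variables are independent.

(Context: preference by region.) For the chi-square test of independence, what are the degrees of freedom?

degrees of freedom = 2

df = (r−1)(c−1) = (2−1)·(3−1) = 2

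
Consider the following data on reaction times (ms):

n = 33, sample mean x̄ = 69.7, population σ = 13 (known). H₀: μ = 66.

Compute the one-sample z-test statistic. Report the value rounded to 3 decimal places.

SE = σ/√n = 13/√33 = 2.2630
z = (x̄−μ₀)/SE = (69.7−66)/2.2630 = 1.6350

test statistic = 1.635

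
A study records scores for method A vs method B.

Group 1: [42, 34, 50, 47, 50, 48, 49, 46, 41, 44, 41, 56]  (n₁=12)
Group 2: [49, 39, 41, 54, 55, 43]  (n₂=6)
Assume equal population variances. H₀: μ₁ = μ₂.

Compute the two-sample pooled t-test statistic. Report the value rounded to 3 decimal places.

test statistic = -0.384

x̄₁=45.667, s₁=5.710, n₁=12
x̄₂=46.833, s₂=6.824, n₂=6
s_p² = [11·5.710² + 5·6.824²]/16 = 36.9688
SE = √(s_p²·(1/12+1/6)) = 3.0401
t = (45.667−46.833)/3.0401 = -0.3838
df = 16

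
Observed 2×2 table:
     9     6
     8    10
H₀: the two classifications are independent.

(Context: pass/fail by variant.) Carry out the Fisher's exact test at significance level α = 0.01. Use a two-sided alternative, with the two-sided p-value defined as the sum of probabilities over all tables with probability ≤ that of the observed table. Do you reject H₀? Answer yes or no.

Margins: r₁=15, r₂=18, c₁=17, c₂=16, n=33
p_obs = C(15,9)·C(18,8)/C(33,17); sum pmf over tables with pmf ≤ p_obs
p-value (two-sided) = 0.49053
At α=0.01: p ≥ α → fail to reject H₀

reject H₀: no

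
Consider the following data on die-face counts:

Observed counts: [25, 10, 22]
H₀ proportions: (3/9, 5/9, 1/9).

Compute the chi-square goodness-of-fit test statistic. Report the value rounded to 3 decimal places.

n = 57; E_i = n·p_i = [19.00, 31.67, 6.33]
χ² = (25−19.00)²/19.00 + (10−31.67)²/31.67 + (22−6.33)²/6.33 = 55.4737
df = 2

test statistic = 55.474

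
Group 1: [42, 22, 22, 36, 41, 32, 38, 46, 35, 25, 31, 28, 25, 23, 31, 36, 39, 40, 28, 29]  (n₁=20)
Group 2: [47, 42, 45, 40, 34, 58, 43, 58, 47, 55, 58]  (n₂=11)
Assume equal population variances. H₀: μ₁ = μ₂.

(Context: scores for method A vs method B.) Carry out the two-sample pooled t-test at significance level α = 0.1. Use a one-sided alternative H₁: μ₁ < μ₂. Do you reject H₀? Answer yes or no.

reject H₀: yes

x̄₁=32.450, s₁=7.200, n₁=20
x̄₂=47.909, s₂=8.252, n₂=11
s_p² = [19·7.200² + 10·8.252²]/29 = 57.4434
SE = √(s_p²·(1/20+1/11)) = 2.8450
t = (32.450−47.909)/2.8450 = -5.4337
df = 29
p-value (one-sided, H₁ less) = 0.00000
At α=0.1: p < α → reject H₀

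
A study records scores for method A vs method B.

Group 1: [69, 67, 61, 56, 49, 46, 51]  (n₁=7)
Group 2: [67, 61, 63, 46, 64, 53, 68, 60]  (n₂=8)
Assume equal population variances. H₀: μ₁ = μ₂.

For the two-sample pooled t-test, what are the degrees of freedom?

degrees of freedom = 13

df = n₁ + n₂ − 2 = 7 + 8 − 2 = 13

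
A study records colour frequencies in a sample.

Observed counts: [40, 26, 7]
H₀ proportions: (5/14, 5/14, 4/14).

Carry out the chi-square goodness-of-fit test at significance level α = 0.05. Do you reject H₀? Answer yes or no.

reject H₀: yes

n = 73; E_i = n·p_i = [26.07, 26.07, 20.86]
χ² = (40−26.07)²/26.07 + (26−26.07)²/26.07 + (7−20.86)²/20.86 = 16.6479
df = 2
p-value (upper-tail) = 0.00024
At α=0.05: p < α → reject H₀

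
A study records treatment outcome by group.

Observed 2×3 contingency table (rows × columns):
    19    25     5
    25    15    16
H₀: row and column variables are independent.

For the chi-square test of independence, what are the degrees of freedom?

df = (r−1)(c−1) = (2−1)·(3−1) = 2

degrees of freedom = 2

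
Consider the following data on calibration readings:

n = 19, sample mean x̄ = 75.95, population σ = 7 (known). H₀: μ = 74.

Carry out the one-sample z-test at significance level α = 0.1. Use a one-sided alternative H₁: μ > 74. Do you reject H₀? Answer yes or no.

SE = σ/√n = 7/√19 = 1.6059
z = (x̄−μ₀)/SE = (75.95−74)/1.6059 = 1.2143
p-value (one-sided, H₁ greater) = 0.11232
At α=0.1: p ≥ α → fail to reject H₀

reject H₀: no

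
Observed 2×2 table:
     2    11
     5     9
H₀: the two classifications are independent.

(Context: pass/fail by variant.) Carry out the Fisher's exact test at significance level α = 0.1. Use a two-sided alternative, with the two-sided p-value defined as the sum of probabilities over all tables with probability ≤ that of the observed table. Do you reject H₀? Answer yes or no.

Margins: r₁=13, r₂=14, c₁=7, c₂=20, n=27
p_obs = C(13,2)·C(14,5)/C(27,7); sum pmf over tables with pmf ≤ p_obs
p-value (two-sided) = 0.38454
At α=0.1: p ≥ α → fail to reject H₀

reject H₀: no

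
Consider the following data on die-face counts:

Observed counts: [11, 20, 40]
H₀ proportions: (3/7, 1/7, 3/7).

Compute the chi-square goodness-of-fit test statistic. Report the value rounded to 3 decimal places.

test statistic = 24.995

n = 71; E_i = n·p_i = [30.43, 10.14, 30.43]
χ² = (11−30.43)²/30.43 + (20−10.14)²/10.14 + (40−30.43)²/30.43 = 24.9953
df = 2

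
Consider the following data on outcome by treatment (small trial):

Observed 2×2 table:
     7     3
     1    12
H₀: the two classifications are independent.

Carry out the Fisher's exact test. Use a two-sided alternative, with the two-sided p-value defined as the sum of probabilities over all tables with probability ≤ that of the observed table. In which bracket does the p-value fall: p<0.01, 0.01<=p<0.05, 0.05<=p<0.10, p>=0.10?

p-value bracket: p<0.01

Margins: r₁=10, r₂=13, c₁=8, c₂=15, n=23
p_obs = C(10,7)·C(13,1)/C(23,8); sum pmf over tables with pmf ≤ p_obs
p-value (two-sided) = 0.00590
→ bracket: p<0.01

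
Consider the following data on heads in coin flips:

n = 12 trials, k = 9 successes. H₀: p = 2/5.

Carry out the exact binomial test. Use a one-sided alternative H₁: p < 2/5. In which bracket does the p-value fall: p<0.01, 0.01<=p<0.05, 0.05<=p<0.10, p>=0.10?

Exact binomial: n=12, k=9, p₀=2/5=0.4000
P(X≤9) from Σ C(n,i)·p₀^i·(1−p₀)^(n−i)
p-value (one-sided, H₁ less) = 0.99719
→ bracket: p>=0.10

p-value bracket: p>=0.10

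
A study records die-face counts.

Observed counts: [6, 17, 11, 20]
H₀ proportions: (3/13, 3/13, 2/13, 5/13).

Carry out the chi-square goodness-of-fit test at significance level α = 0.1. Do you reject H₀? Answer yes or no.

n = 54; E_i = n·p_i = [12.46, 12.46, 8.31, 20.77]
χ² = (6−12.46)²/12.46 + (17−12.46)²/12.46 + (11−8.31)²/8.31 + (20−20.77)²/20.77 = 5.9043
df = 3
p-value (upper-tail) = 0.11636
At α=0.1: p ≥ α → fail to reject H₀

reject H₀: no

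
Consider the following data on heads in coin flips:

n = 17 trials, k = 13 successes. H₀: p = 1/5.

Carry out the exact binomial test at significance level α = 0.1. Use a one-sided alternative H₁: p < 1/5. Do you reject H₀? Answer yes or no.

Exact binomial: n=17, k=13, p₀=1/5=0.2000
P(X≤13) from Σ C(n,i)·p₀^i·(1−p₀)^(n−i)
p-value (one-sided, H₁ less) = 1.00000
At α=0.1: p ≥ α → fail to reject H₀

reject H₀: no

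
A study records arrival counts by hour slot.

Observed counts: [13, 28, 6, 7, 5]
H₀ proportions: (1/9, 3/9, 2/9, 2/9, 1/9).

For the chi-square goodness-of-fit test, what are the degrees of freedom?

degrees of freedom = 4

df = k − 1 = 5 − 1 = 4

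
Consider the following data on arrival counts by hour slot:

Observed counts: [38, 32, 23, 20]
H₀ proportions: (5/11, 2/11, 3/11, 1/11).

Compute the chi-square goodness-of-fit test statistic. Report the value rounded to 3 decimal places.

n = 113; E_i = n·p_i = [51.36, 20.55, 30.82, 10.27]
χ² = (38−51.36)²/51.36 + (32−20.55)²/20.55 + (23−30.82)²/30.82 + (20−10.27)²/10.27 = 21.0572
df = 3

test statistic = 21.057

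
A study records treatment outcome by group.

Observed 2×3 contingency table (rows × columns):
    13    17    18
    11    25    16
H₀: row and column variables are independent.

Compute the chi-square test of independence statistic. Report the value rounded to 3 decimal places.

test statistic = 1.651

Row totals [48, 52], col totals [24, 42, 34], n=100
χ² = (13−11.52)²/11.52 + (17−20.16)²/20.16 + (18−16.32)²/16.32 + (11−12.48)²/12.48 + (25−21.84)²/21.84 + (16−17.68)²/17.68 = 1.6508
df = 2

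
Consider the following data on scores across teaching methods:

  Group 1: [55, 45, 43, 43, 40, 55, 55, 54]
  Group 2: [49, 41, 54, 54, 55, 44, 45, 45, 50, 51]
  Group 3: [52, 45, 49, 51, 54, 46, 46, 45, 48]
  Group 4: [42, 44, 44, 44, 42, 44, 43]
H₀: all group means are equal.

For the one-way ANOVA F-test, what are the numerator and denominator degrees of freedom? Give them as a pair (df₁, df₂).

degrees of freedom = [3, 30]

k = 4 groups, N = 34 total
df = (k−1, N−k) = (4−1, 34−4) = (3, 30)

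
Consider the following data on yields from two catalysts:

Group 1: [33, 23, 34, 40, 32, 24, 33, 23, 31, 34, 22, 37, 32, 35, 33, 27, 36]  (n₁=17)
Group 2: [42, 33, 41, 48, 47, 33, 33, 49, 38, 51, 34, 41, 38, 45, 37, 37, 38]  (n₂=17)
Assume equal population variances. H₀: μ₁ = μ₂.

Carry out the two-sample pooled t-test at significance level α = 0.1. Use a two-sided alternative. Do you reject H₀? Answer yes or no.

reject H₀: yes

x̄₁=31.118, s₁=5.384, n₁=17
x̄₂=40.294, s₂=5.903, n₂=17
s_p² = [16·5.384² + 16·5.903²]/32 = 31.9154
SE = √(s_p²·(1/17+1/17)) = 1.9377
t = (31.118−40.294)/1.9377 = -4.7357
df = 32
p-value (two-sided) = 0.00004
At α=0.1: p < α → reject H₀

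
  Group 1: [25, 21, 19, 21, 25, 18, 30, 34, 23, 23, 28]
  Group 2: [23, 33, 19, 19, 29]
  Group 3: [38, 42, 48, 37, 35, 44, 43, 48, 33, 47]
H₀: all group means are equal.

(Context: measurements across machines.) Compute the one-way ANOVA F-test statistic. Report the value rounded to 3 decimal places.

test statistic = 31.458

Group means [24.27, 24.60, 41.50], grand mean 30.962
SSB = Σnᵢ(x̄ᵢ−x̄)² = 1805.080; SSW = ΣΣ(x−x̄ᵢ)² = 659.882
MSB = 1805.080/2 = 902.5399; MSW = 659.882/23 = 28.6905
F = MSB/MSW = 31.4578
df = (2, 23)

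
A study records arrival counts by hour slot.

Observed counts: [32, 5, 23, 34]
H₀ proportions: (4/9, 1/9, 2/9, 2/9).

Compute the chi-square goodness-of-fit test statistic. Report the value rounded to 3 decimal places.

test statistic = 13.569

n = 94; E_i = n·p_i = [41.78, 10.44, 20.89, 20.89]
χ² = (32−41.78)²/41.78 + (5−10.44)²/10.44 + (23−20.89)²/20.89 + (34−20.89)²/20.89 = 13.5691
df = 3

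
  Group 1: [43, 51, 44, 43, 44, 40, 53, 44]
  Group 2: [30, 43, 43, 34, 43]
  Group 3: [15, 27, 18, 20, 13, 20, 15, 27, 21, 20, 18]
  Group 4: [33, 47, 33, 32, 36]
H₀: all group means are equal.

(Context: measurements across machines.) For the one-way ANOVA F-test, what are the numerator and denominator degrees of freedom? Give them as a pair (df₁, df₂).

k = 4 groups, N = 29 total
df = (k−1, N−k) = (4−1, 29−4) = (3, 25)

degrees of freedom = [3, 25]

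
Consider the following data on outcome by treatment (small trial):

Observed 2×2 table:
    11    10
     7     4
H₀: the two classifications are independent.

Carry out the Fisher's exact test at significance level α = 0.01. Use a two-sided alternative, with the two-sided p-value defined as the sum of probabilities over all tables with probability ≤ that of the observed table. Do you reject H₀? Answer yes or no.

Margins: r₁=21, r₂=11, c₁=18, c₂=14, n=32
p_obs = C(21,11)·C(11,7)/C(32,18); sum pmf over tables with pmf ≤ p_obs
p-value (two-sided) = 0.71195
At α=0.01: p ≥ α → fail to reject H₀

reject H₀: no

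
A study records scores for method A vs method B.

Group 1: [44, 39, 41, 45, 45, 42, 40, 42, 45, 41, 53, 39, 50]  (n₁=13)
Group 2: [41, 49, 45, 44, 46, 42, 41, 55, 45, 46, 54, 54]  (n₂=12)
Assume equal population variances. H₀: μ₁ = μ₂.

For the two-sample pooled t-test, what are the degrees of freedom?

df = n₁ + n₂ − 2 = 13 + 12 − 2 = 23

degrees of freedom = 23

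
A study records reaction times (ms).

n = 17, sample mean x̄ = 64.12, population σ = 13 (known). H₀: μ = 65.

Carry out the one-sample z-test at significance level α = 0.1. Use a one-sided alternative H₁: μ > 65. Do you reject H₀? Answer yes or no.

reject H₀: no

SE = σ/√n = 13/√17 = 3.1530
z = (x̄−μ₀)/SE = (64.12−65)/3.1530 = -0.2791
p-value (one-sided, H₁ greater) = 0.60992
At α=0.1: p ≥ α → fail to reject H₀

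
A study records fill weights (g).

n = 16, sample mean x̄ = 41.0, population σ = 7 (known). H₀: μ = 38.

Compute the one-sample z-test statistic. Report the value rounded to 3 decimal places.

test statistic = 1.714

SE = σ/√n = 7/√16 = 1.7500
z = (x̄−μ₀)/SE = (41.0−38)/1.7500 = 1.7143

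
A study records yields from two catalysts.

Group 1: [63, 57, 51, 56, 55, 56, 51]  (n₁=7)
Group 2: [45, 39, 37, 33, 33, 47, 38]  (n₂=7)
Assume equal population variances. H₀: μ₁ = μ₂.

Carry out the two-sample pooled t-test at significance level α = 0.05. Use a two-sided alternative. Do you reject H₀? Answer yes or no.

x̄₁=55.571, s₁=4.077, n₁=7
x̄₂=38.857, s₂=5.429, n₂=7
s_p² = [6·4.077² + 6·5.429²]/12 = 23.0476
SE = √(s_p²·(1/7+1/7)) = 2.5661
t = (55.571−38.857)/2.5661 = 6.5134
df = 12
p-value (two-sided) = 0.00003
At α=0.05: p < α → reject H₀

reject H₀: yes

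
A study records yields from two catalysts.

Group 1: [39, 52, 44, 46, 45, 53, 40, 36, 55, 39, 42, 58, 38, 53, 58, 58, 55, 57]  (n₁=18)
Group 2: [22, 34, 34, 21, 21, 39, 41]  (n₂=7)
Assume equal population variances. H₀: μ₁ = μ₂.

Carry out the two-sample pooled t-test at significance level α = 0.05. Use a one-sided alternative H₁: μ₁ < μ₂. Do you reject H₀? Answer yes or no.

x̄₁=48.222, s₁=7.967, n₁=18
x̄₂=30.286, s₂=8.751, n₂=7
s_p² = [17·7.967² + 6·8.751²]/23 = 66.8930
SE = √(s_p²·(1/18+1/7)) = 3.6431
t = (48.222−30.286)/3.6431 = 4.9234
df = 23
p-value (one-sided, H₁ less) = 0.99997
At α=0.05: p ≥ α → fail to reject H₀

reject H₀: no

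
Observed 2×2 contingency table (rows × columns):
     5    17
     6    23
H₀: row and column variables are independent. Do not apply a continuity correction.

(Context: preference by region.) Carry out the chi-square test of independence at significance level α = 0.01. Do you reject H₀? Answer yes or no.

Row totals [22, 29], col totals [11, 40], n=51
χ² = (5−4.75)²/4.75 + (17−17.25)²/17.25 + (6−6.25)²/6.25 + (23−22.75)²/22.75 = 0.0307
df = 1
p-value (upper-tail) = 0.86090
At α=0.01: p ≥ α → fail to reject H₀

reject H₀: no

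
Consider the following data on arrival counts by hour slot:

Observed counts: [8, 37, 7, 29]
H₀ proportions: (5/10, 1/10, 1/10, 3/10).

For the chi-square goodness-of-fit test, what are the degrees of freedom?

degrees of freedom = 3

df = k − 1 = 4 − 1 = 3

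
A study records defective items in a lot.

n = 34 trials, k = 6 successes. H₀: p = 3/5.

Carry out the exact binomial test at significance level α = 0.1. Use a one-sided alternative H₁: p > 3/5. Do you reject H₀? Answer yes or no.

Exact binomial: n=34, k=6, p₀=3/5=0.6000
P(X≥6) from Σ C(n,i)·p₀^i·(1−p₀)^(n−i)
p-value (one-sided, H₁ greater) = 1.00000
At α=0.1: p ≥ α → fail to reject H₀

reject H₀: no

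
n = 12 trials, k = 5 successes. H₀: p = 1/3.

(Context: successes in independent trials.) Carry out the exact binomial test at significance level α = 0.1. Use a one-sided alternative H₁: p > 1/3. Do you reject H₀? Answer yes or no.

reject H₀: no

Exact binomial: n=12, k=5, p₀=1/3=0.3333
P(X≥5) from Σ C(n,i)·p₀^i·(1−p₀)^(n−i)
p-value (one-sided, H₁ greater) = 0.36848
At α=0.1: p ≥ α → fail to reject H₀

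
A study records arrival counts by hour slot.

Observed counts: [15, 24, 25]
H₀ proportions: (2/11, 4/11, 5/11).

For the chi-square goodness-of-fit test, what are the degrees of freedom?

df = k − 1 = 3 − 1 = 2

degrees of freedom = 2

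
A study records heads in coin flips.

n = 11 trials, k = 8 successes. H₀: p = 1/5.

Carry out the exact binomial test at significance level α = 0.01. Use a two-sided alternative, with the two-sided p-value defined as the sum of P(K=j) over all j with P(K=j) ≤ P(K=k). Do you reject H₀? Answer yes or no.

Exact binomial: n=11, k=8, p₀=1/5=0.2000
P(X=j) = C(n,j)·p₀^j·(1−p₀)^(n−j); p = Σ P(X=j) over j with P(X=j) ≤ P(X=8)
p-value (two-sided) = 0.00024
At α=0.01: p < α → reject H₀

reject H₀: yes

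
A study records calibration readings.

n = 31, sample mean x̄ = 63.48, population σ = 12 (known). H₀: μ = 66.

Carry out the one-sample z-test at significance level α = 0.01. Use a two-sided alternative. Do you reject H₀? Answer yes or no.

reject H₀: no

SE = σ/√n = 12/√31 = 2.1553
z = (x̄−μ₀)/SE = (63.48−66)/2.1553 = -1.1692
p-value (two-sided) = 0.24231
At α=0.01: p ≥ α → fail to reject H₀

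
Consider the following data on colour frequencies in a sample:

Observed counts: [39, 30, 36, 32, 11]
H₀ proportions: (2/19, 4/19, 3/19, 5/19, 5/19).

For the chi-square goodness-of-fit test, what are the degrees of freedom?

df = k − 1 = 5 − 1 = 4

degrees of freedom = 4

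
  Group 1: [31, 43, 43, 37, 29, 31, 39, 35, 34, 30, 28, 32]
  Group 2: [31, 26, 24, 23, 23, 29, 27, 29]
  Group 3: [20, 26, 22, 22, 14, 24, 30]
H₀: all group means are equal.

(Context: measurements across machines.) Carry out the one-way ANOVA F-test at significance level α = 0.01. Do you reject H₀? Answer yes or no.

Group means [34.33, 26.50, 22.57], grand mean 28.963
SSB = Σnᵢ(x̄ᵢ−x̄)² = 680.582; SSW = ΣΣ(x−x̄ᵢ)² = 508.381
MSB = 680.582/2 = 340.2910; MSW = 508.381/24 = 21.1825
F = MSB/MSW = 16.0647
df = (2, 24)
p-value (upper-tail) = 0.00004
At α=0.01: p < α → reject H₀

reject H₀: yes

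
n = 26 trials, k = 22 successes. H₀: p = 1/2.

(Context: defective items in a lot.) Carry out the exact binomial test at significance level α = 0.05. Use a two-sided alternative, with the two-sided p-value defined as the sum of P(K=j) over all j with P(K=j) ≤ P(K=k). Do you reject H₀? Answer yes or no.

reject H₀: yes

Exact binomial: n=26, k=22, p₀=1/2=0.5000
P(X=j) = C(n,j)·p₀^j·(1−p₀)^(n−j); p = Σ P(X=j) over j with P(X=j) ≤ P(X=22)
p-value (two-sided) = 0.00053
At α=0.05: p < α → reject H₀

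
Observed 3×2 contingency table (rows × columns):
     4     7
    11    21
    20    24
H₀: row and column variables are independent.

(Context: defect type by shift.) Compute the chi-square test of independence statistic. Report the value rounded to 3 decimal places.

test statistic = 1.024

Row totals [11, 32, 44], col totals [35, 52], n=87
χ² = (4−4.43)²/4.43 + (7−6.57)²/6.57 + (11−12.87)²/12.87 + (21−19.13)²/19.13 + (20−17.70)²/17.70 + (24−26.30)²/26.30 = 1.0241
df = 2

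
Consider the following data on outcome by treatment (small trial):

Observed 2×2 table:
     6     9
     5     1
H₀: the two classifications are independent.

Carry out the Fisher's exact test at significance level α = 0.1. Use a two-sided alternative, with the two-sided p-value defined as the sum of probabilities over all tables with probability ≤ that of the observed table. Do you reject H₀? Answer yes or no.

reject H₀: no

Margins: r₁=15, r₂=6, c₁=11, c₂=10, n=21
p_obs = C(15,6)·C(6,5)/C(21,11); sum pmf over tables with pmf ≤ p_obs
p-value (two-sided) = 0.14861
At α=0.1: p ≥ α → fail to reject H₀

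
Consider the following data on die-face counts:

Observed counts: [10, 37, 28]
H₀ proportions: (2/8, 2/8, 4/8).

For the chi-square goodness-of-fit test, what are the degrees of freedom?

df = k − 1 = 3 − 1 = 2

degrees of freedom = 2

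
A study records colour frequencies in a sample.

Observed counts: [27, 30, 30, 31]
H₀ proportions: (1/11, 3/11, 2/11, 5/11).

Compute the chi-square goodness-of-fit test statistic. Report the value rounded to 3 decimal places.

n = 118; E_i = n·p_i = [10.73, 32.18, 21.45, 53.64]
χ² = (27−10.73)²/10.73 + (30−32.18)²/32.18 + (30−21.45)²/21.45 + (31−53.64)²/53.64 = 37.7898
df = 3

test statistic = 37.790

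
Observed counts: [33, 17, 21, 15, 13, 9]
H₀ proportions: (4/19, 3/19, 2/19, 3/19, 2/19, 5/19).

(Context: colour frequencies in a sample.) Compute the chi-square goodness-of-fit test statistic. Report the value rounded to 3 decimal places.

test statistic = 26.545

n = 108; E_i = n·p_i = [22.74, 17.05, 11.37, 17.05, 11.37, 28.42]
χ² = (33−22.74)²/22.74 + (17−17.05)²/17.05 + (21−11.37)²/11.37 + (15−17.05)²/17.05 + (13−11.37)²/11.37 + (9−28.42)²/28.42 = 26.5452
df = 5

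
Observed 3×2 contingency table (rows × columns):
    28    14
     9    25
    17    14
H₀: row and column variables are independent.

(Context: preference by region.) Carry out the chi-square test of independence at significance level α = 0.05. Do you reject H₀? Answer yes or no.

reject H₀: yes

Row totals [42, 34, 31], col totals [54, 53], n=107
χ² = (28−21.20)²/21.20 + (14−20.80)²/20.80 + (9−17.16)²/17.16 + (25−16.84)²/16.84 + (17−15.64)²/15.64 + (14−15.36)²/15.36 = 12.4781
df = 2
p-value (upper-tail) = 0.00195
At α=0.05: p < α → reject H₀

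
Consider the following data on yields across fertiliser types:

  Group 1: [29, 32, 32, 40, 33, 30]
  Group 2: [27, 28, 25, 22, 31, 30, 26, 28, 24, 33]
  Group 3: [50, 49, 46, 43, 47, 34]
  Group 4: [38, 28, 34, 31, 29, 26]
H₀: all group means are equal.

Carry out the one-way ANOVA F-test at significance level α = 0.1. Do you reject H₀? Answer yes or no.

reject H₀: yes

Group means [32.67, 27.40, 44.83, 31.00], grand mean 33.036
SSB = Σnᵢ(x̄ᵢ−x̄)² = 1178.398; SSW = ΣΣ(x−x̄ᵢ)² = 442.567
MSB = 1178.398/3 = 392.7992; MSW = 442.567/24 = 18.4403
F = MSB/MSW = 21.3012
df = (3, 24)
p-value (upper-tail) = 0.00000
At α=0.1: p < α → reject H₀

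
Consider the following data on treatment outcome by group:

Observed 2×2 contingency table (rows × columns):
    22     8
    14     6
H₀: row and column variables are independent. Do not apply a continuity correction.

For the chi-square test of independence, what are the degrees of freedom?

degrees of freedom = 1

df = (r−1)(c−1) = (2−1)·(2−1) = 1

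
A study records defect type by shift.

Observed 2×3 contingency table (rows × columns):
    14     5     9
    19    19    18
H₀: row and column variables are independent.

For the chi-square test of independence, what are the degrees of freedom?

degrees of freedom = 2

df = (r−1)(c−1) = (2−1)·(3−1) = 2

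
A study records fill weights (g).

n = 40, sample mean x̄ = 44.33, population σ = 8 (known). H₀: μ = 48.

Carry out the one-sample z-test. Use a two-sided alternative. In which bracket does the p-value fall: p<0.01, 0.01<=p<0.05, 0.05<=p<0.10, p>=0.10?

p-value bracket: p<0.01

SE = σ/√n = 8/√40 = 1.2649
z = (x̄−μ₀)/SE = (44.33−48)/1.2649 = -2.9014
p-value (two-sided) = 0.00372
→ bracket: p<0.01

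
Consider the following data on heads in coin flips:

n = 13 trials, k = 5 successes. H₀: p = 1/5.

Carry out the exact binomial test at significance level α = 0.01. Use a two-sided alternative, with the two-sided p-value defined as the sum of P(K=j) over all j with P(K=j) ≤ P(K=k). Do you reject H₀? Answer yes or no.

Exact binomial: n=13, k=5, p₀=1/5=0.2000
P(X=j) = C(n,j)·p₀^j·(1−p₀)^(n−j); p = Σ P(X=j) over j with P(X=j) ≤ P(X=5)
p-value (two-sided) = 0.15411
At α=0.01: p ≥ α → fail to reject H₀

reject H₀: no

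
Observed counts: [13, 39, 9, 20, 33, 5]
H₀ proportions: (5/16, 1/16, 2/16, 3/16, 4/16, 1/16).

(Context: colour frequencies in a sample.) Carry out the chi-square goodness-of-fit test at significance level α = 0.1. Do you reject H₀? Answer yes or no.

n = 119; E_i = n·p_i = [37.19, 7.44, 14.88, 22.31, 29.75, 7.44]
χ² = (13−37.19)²/37.19 + (39−7.44)²/7.44 + (9−14.88)²/14.88 + (20−22.31)²/22.31 + (33−29.75)²/29.75 + (5−7.44)²/7.44 = 153.3877
df = 5
p-value (upper-tail) = 0.00000
At α=0.1: p < α → reject H₀

reject H₀: yes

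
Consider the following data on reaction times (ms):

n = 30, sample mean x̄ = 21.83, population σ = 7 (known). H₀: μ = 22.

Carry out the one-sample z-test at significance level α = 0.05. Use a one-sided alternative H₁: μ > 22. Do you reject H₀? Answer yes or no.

SE = σ/√n = 7/√30 = 1.2780
z = (x̄−μ₀)/SE = (21.83−22)/1.2780 = -0.1330
p-value (one-sided, H₁ greater) = 0.55291
At α=0.05: p ≥ α → fail to reject H₀

reject H₀: no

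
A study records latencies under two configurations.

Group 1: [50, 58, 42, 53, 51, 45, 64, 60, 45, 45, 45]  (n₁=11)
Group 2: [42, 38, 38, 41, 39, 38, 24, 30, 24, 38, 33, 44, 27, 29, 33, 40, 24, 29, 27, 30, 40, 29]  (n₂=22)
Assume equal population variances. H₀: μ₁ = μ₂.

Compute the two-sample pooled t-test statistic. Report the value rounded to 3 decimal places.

x̄₁=50.727, s₁=7.268, n₁=11
x̄₂=33.500, s₂=6.457, n₂=22
s_p² = [10·7.268² + 21·6.457²]/31 = 45.2801
SE = √(s_p²·(1/11+1/22)) = 2.4849
t = (50.727−33.500)/2.4849 = 6.9329
df = 31

test statistic = 6.933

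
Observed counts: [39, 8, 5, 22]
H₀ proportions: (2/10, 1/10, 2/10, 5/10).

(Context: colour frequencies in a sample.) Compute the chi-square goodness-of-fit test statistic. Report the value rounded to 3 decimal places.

test statistic = 52.189

n = 74; E_i = n·p_i = [14.80, 7.40, 14.80, 37.00]
χ² = (39−14.80)²/14.80 + (8−7.40)²/7.40 + (5−14.80)²/14.80 + (22−37.00)²/37.00 = 52.1892
df = 3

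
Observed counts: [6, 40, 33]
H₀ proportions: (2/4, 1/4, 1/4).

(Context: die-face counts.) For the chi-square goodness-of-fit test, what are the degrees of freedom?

df = k − 1 = 3 − 1 = 2

degrees of freedom = 2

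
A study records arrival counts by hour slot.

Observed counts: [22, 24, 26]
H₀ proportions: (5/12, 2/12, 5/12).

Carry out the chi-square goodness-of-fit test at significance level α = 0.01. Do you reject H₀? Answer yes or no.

reject H₀: yes

n = 72; E_i = n·p_i = [30.00, 12.00, 30.00]
χ² = (22−30.00)²/30.00 + (24−12.00)²/12.00 + (26−30.00)²/30.00 = 14.6667
df = 2
p-value (upper-tail) = 0.00065
At α=0.01: p < α → reject H₀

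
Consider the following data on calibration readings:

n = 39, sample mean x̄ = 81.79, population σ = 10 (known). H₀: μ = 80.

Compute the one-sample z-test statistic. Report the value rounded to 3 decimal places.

SE = σ/√n = 10/√39 = 1.6013
z = (x̄−μ₀)/SE = (81.79−80)/1.6013 = 1.1179

test statistic = 1.118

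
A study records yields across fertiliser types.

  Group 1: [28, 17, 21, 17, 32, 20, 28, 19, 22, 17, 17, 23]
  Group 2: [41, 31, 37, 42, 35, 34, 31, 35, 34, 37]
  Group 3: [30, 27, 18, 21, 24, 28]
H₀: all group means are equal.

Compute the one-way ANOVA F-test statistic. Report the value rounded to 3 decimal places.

Group means [21.75, 35.70, 24.67], grand mean 27.357
SSB = Σnᵢ(x̄ᵢ−x̄)² = 1116.745; SSW = ΣΣ(x−x̄ᵢ)² = 511.683
MSB = 1116.745/2 = 558.3726; MSW = 511.683/25 = 20.4673
F = MSB/MSW = 27.2812
df = (2, 25)

test statistic = 27.281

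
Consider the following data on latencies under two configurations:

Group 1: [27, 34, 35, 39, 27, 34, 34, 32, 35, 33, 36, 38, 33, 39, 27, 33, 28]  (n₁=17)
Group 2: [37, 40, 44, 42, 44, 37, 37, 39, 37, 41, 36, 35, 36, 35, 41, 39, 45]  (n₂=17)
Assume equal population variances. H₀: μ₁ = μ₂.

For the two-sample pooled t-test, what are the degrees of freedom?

df = n₁ + n₂ − 2 = 17 + 17 − 2 = 32

degrees of freedom = 32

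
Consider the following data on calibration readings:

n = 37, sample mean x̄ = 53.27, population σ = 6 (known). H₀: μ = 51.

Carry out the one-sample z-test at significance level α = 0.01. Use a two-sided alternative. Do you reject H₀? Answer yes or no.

SE = σ/√n = 6/√37 = 0.9864
z = (x̄−μ₀)/SE = (53.27−51)/0.9864 = 2.3013
p-value (two-sided) = 0.02137
At α=0.01: p ≥ α → fail to reject H₀

reject H₀: no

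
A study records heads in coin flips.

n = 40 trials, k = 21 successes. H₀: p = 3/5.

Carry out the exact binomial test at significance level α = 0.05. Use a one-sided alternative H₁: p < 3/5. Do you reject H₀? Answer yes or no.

Exact binomial: n=40, k=21, p₀=3/5=0.6000
P(X≤21) from Σ C(n,i)·p₀^i·(1−p₀)^(n−i)
p-value (one-sided, H₁ less) = 0.20893
At α=0.05: p ≥ α → fail to reject H₀

reject H₀: no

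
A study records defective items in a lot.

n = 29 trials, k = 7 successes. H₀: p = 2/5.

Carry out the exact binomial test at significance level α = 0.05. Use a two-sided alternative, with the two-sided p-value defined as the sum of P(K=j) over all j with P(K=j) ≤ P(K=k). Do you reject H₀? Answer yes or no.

reject H₀: no

Exact binomial: n=29, k=7, p₀=2/5=0.4000
P(X=j) = C(n,j)·p₀^j·(1−p₀)^(n−j); p = Σ P(X=j) over j with P(X=j) ≤ P(X=7)
p-value (two-sided) = 0.08987
At α=0.05: p ≥ α → fail to reject H₀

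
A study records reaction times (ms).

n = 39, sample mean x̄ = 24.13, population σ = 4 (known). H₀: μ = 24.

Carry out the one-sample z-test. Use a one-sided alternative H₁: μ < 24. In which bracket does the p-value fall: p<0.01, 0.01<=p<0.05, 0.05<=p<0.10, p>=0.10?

p-value bracket: p>=0.10

SE = σ/√n = 4/√39 = 0.6405
z = (x̄−μ₀)/SE = (24.13−24)/0.6405 = 0.2030
p-value (one-sided, H₁ less) = 0.58042
→ bracket: p>=0.10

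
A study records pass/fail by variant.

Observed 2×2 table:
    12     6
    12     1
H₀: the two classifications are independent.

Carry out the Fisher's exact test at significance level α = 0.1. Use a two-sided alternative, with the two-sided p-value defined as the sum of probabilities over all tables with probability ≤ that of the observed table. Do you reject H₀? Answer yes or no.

Margins: r₁=18, r₂=13, c₁=24, c₂=7, n=31
p_obs = C(18,12)·C(13,12)/C(31,24); sum pmf over tables with pmf ≤ p_obs
p-value (two-sided) = 0.19116
At α=0.1: p ≥ α → fail to reject H₀

reject H₀: no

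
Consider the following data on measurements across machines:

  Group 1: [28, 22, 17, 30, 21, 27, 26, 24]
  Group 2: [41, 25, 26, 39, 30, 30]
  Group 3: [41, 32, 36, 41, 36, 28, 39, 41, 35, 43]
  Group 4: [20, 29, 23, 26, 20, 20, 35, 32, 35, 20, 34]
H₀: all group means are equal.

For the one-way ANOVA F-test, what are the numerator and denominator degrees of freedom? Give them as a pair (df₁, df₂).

degrees of freedom = [3, 31]

k = 4 groups, N = 35 total
df = (k−1, N−k) = (4−1, 35−4) = (3, 31)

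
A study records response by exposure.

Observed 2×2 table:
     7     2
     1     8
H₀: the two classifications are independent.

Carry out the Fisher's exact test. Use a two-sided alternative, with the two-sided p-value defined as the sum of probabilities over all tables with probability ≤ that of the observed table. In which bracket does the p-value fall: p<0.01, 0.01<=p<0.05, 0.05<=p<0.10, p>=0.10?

p-value bracket: 0.01<=p<0.05

Margins: r₁=9, r₂=9, c₁=8, c₂=10, n=18
p_obs = C(9,7)·C(9,1)/C(18,8); sum pmf over tables with pmf ≤ p_obs
p-value (two-sided) = 0.01522
→ bracket: 0.01<=p<0.05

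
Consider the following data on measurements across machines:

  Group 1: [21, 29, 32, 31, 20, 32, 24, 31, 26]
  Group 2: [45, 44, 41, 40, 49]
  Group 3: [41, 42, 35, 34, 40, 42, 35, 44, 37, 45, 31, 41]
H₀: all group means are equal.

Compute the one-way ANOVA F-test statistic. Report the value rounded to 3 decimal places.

Group means [27.33, 43.80, 38.92], grand mean 35.846
SSB = Σnᵢ(x̄ᵢ−x̄)² = 1081.668; SSW = ΣΣ(x−x̄ᵢ)² = 443.717
MSB = 1081.668/2 = 540.8340; MSW = 443.717/23 = 19.2920
F = MSB/MSW = 28.0341
df = (2, 23)

test statistic = 28.034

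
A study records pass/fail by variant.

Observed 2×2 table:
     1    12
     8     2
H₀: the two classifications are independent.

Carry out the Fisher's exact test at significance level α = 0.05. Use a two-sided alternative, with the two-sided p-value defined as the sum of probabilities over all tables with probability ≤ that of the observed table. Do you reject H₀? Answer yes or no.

reject H₀: yes

Margins: r₁=13, r₂=10, c₁=9, c₂=14, n=23
p_obs = C(13,1)·C(10,8)/C(23,9); sum pmf over tables with pmf ≤ p_obs
p-value (two-sided) = 0.00073
At α=0.05: p < α → reject H₀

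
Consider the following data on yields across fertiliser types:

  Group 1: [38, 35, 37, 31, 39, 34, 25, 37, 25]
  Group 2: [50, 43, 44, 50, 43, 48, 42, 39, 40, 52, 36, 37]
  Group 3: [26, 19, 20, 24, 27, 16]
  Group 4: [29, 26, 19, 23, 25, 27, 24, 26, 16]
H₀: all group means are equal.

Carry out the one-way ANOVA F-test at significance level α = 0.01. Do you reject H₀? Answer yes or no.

reject H₀: yes

Group means [33.44, 43.67, 22.00, 23.89], grand mean 32.556
SSB = Σnᵢ(x̄ᵢ−x̄)² = 2833.111; SSW = ΣΣ(x−x̄ᵢ)² = 765.778
MSB = 2833.111/3 = 944.3704; MSW = 765.778/32 = 23.9306
F = MSB/MSW = 39.4630
df = (3, 32)
p-value (upper-tail) = 0.00000
At α=0.01: p < α → reject H₀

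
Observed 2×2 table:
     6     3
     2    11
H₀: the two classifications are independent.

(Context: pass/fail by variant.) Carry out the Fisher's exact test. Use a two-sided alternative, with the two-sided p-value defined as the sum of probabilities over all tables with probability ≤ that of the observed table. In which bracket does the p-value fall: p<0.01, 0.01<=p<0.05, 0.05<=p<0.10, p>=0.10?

Margins: r₁=9, r₂=13, c₁=8, c₂=14, n=22
p_obs = C(9,6)·C(13,2)/C(22,8); sum pmf over tables with pmf ≤ p_obs
p-value (two-sided) = 0.02601
→ bracket: 0.01<=p<0.05

p-value bracket: 0.01<=p<0.05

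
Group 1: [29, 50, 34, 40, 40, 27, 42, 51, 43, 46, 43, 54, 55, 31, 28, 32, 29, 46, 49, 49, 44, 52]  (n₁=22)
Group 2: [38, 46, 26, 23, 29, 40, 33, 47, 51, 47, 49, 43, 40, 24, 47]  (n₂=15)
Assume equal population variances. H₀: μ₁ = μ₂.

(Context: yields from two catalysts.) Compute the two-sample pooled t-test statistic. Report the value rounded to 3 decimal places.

test statistic = 0.860

x̄₁=41.545, s₁=9.106, n₁=22
x̄₂=38.867, s₂=9.598, n₂=15
s_p² = [21·9.106² + 14·9.598²]/35 = 86.6054
SE = √(s_p²·(1/22+1/15)) = 3.1161
t = (41.545−38.867)/3.1161 = 0.8597
df = 35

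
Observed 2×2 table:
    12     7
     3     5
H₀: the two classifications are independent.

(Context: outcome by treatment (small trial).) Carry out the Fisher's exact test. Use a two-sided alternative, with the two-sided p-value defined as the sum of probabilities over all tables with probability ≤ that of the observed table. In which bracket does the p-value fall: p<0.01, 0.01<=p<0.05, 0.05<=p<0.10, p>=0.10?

p-value bracket: p>=0.10

Margins: r₁=19, r₂=8, c₁=15, c₂=12, n=27
p_obs = C(19,12)·C(8,3)/C(27,15); sum pmf over tables with pmf ≤ p_obs
p-value (two-sided) = 0.39807
→ bracket: p>=0.10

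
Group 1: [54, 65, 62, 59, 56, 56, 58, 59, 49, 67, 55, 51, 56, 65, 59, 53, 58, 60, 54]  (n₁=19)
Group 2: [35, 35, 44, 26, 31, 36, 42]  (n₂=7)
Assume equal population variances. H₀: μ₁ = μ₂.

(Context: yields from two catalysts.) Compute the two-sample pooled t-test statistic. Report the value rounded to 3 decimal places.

test statistic = 9.732

x̄₁=57.684, s₁=4.762, n₁=19
x̄₂=35.571, s₂=6.133, n₂=7
s_p² = [18·4.762² + 6·6.133²]/24 = 26.4091
SE = √(s_p²·(1/19+1/7)) = 2.2722
t = (57.684−35.571)/2.2722 = 9.7321
df = 24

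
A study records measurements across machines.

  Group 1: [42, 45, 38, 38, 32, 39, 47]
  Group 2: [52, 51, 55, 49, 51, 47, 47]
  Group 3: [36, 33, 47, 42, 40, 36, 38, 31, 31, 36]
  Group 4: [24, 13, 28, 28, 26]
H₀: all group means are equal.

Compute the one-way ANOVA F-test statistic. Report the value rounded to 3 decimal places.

test statistic = 29.914

Group means [40.14, 50.29, 37.00, 23.80], grand mean 38.690
SSB = Σnᵢ(x̄ᵢ−x̄)² = 2093.121; SSW = ΣΣ(x−x̄ᵢ)² = 583.086
MSB = 2093.121/3 = 697.7071; MSW = 583.086/25 = 23.3234
F = MSB/MSW = 29.9144
df = (3, 25)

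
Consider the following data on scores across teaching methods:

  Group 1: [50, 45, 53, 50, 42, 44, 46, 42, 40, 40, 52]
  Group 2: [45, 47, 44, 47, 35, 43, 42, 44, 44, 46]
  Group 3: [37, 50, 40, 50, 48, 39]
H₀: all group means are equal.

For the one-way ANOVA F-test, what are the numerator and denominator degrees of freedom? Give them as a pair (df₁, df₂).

degrees of freedom = [2, 24]

k = 3 groups, N = 27 total
df = (k−1, N−k) = (3−1, 27−3) = (2, 24)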